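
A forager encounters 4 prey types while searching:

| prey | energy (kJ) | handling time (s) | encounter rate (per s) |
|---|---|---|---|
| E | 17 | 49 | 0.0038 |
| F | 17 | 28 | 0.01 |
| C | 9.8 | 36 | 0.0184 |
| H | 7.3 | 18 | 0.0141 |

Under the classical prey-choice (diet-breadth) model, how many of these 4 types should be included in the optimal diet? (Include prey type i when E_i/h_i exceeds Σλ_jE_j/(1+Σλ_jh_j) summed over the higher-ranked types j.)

4

E/h in descending order: F 0.607, H 0.406, E 0.347, C 0.272 kJ/s. The optimal diet is the largest prefix of this list for which every included type satisfies E_i/h_i > R on the types above it.
Rate on top 1: 0.1328. H: 0.406 > 0.1328 → include.
Rate on top 2: 0.1779. E: 0.347 > 0.1779 → include.
Rate on top 3: 0.1962. C: 0.272 > 0.1962 → include.
Optimal diet: F, H, E, C — 4 of 4 types.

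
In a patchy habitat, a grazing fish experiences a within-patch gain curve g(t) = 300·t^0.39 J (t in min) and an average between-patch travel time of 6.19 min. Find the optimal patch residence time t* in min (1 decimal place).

Maximise g(t)/(T+t): set derivative to zero → g'(t)(T+t) = g(t).
g'(t) = 0.39·300·t^-0.61. Setting 0.39·300·t^-0.61 = 300·t^0.39/(6.19+t) gives 0.39(6.19+t) = t, so 0.61·t = 0.39×6.19.
t* = 0.39×6.19/0.61 = 3.958 min.

4.0 min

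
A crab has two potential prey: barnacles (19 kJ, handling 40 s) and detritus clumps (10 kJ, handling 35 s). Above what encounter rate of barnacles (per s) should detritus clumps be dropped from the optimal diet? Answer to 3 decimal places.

0.038 per s

At the threshold, the rate on barnacles alone equals the profitability of detritus clumps: λ·19/(1 + λ·40) = 10/35 = 0.2857.
Rearranging, λ(19 − 0.2857×40) = 0.2857, so λ = 0.2857/7.571 = 0.03774 per s.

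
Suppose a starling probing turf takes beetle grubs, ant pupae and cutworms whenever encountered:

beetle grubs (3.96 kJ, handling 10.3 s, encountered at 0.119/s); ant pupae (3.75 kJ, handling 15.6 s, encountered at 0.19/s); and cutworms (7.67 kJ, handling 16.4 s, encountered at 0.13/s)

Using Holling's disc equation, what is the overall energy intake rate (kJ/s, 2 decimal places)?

Energy encountered per unit search time: 0.119×3.96 + 0.19×3.75 + 0.13×7.67 = 2.181 kJ/s.
Handling time per unit search time: 0.119×10.3 + 0.19×15.6 + 0.13×16.4 = 6.322.
Rate = 2.181/(1 + 6.322) = 0.2979 kJ/s.

0.30 kJ/s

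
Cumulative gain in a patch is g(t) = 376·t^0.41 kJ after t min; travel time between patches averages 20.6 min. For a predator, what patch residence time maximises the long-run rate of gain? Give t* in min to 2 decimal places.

14.32 min

Maximise g(t)/(T+t): set derivative to zero → g'(t)(T+t) = g(t).
g'(t) = 0.41·376·t^-0.59. Setting 0.41·376·t^-0.59 = 376·t^0.41/(20.6+t) gives 0.41(20.6+t) = t, so 0.59·t = 0.41×20.6.
t* = 0.41×20.6/0.59 = 14.32 min.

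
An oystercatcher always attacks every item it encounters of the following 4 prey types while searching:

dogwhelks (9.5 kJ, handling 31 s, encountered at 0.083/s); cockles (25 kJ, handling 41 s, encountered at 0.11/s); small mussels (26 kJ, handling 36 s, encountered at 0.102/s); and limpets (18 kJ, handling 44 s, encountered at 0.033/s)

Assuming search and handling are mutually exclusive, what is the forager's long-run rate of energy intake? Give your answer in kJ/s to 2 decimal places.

0.51 kJ/s

Energy encountered per unit search time: 0.083×9.5 + 0.11×25 + 0.102×26 + 0.033×18 = 6.784 kJ/s.
Handling time per unit search time: 0.083×31 + 0.11×41 + 0.102×36 + 0.033×44 = 12.21.
Rate = 6.784/(1 + 12.21) = 0.5137 kJ/s.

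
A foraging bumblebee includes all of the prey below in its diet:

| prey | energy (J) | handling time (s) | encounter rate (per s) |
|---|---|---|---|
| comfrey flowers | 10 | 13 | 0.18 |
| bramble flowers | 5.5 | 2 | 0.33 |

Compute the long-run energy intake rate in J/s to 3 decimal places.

0.904 J/s

R = Σλ_iE_i / (1 + Σλ_ih_i)
Numerator: 0.18×10 + 0.33×5.5 = 3.615
Denominator: 1 + 0.18×13 + 0.33×2 = 4
R = 3.615/4 = 0.9038 J/s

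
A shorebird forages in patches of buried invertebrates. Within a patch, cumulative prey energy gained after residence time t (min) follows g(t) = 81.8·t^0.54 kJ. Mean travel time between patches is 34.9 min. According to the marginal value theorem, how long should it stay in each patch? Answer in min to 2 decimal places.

Maximise g(t)/(T+t): set derivative to zero → g'(t)(T+t) = g(t).
g'(t) = 0.54·81.8·t^-0.46. Setting 0.54·81.8·t^-0.46 = 81.8·t^0.54/(34.9+t) gives 0.54(34.9+t) = t, so 0.46·t = 0.54×34.9.
t* = 0.54×34.9/0.46 = 40.97 min.

40.97 min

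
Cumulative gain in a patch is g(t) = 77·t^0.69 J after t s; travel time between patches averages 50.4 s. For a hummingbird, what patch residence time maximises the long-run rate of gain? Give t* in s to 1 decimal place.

By the marginal value theorem, leave when the instantaneous gain rate g'(t) equals the habitat-wide average g(t)/(T + t).
g'(t) = 0.69·77·t^-0.31. Setting 0.69·77·t^-0.31 = 77·t^0.69/(50.4+t) gives 0.69(50.4+t) = t, so 0.31·t = 0.69×50.4.
t* = 0.69×50.4/0.31 = 112.2 s.

112.2 s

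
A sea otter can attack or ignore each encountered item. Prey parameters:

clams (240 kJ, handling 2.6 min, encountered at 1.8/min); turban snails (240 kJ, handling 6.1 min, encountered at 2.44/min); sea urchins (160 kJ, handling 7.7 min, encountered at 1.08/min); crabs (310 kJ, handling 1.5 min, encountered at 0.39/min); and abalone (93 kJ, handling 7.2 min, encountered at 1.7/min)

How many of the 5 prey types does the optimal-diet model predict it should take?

E/h in descending order: crabs 207, clams 92.3, turban snails 39.3, sea urchins 20.8, abalone 12.9 kJ/min. The optimal diet is the largest prefix of this list for which every included type satisfies E_i/h_i > R on the types above it.
Rate on top 1: 76.28. clams: 92.3 > 76.28 → include.
Rate on top 2: 88.25. turban snails: 39.3 < 88.25 → exclude; stop.
Optimal diet: crabs, clams — 2 of 5 types.

2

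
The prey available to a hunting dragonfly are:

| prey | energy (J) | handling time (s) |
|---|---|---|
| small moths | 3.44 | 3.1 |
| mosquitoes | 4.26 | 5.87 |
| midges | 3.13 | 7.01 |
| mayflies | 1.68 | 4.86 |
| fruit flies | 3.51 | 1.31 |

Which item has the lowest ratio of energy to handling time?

mayflies

In descending order of E/h:
fruit flies: 3.51/1.31 = 2.68 J/s
small moths: 3.44/3.1 = 1.11 J/s
mosquitoes: 4.26/5.87 = 0.726 J/s
midges: 3.13/7.01 = 0.447 J/s
mayflies: 1.68/4.86 = 0.346 J/s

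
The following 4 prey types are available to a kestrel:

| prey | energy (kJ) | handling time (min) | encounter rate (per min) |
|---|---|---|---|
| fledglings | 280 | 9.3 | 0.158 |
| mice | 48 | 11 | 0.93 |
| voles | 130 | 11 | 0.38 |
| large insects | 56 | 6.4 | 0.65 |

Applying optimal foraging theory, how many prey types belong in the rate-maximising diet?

Profitabilities (E/h, kJ/min): fledglings 30.1, voles 11.8, large insects 8.75, mice 4.36. Add prey in this order while the next type's profitability exceeds the intake rate on those already taken.
Rate on top 1: 17.92. voles: 11.8 < 17.92 → exclude; stop.
Optimal diet: fledglings — 1 of 4 types.

1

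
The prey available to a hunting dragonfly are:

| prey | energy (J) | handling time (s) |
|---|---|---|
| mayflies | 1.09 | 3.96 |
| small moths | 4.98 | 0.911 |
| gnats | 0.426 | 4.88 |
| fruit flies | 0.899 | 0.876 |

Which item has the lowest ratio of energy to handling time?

Profitability E/h (J/s): mayflies = 1.09/3.96 = 0.275, small moths = 4.98/0.911 = 5.47, gnats = 0.426/4.88 = 0.0873, fruit flies = 0.899/0.876 = 1.03.
Ranked: small moths > fruit flies > mayflies > gnats.

gnats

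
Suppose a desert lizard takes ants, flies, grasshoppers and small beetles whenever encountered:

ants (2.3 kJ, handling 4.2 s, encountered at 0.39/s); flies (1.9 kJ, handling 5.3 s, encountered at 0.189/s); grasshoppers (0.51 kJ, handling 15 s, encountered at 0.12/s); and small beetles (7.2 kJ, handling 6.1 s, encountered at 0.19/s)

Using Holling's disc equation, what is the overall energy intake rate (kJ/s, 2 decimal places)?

0.41 kJ/s

Energy encountered per unit search time: 0.39×2.3 + 0.189×1.9 + 0.12×0.51 + 0.19×7.2 = 2.685 kJ/s.
Handling time per unit search time: 0.39×4.2 + 0.189×5.3 + 0.12×15 + 0.19×6.1 = 5.599.
Rate = 2.685/(1 + 5.599) = 0.4069 kJ/s.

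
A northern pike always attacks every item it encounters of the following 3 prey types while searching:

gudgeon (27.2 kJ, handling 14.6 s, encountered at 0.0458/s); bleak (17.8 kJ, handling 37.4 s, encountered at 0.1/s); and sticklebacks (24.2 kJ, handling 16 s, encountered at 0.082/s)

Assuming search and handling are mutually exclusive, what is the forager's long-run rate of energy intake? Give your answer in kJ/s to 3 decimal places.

Energy encountered per unit search time: 0.0458×27.2 + 0.1×17.8 + 0.082×24.2 = 5.01 kJ/s.
Handling time per unit search time: 0.0458×14.6 + 0.1×37.4 + 0.082×16 = 5.721.
Rate = 5.01/(1 + 5.721) = 0.7455 kJ/s.

0.745 kJ/s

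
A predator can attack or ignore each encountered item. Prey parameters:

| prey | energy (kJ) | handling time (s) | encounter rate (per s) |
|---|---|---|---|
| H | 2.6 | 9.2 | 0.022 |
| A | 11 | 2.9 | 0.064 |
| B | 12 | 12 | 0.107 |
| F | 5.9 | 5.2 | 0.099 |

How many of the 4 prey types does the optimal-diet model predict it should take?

3

Profitabilities (E/h, kJ/s): A 3.79, F 1.13, B 1, H 0.283. Add prey in this order while the next type's profitability exceeds the intake rate on those already taken.
Rate on top 1: 0.5938. F: 1.13 > 0.5938 → include.
Rate on top 2: 0.7575. B: 1 > 0.7575 → include.
Rate on top 3: 0.8618. H: 0.283 < 0.8618 → exclude; stop.
Optimal diet: A, F, B — 3 of 4 types.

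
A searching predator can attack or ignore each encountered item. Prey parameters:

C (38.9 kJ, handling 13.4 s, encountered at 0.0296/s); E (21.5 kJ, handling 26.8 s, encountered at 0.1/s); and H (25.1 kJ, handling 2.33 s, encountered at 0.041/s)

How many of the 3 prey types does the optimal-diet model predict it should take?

2

Rank by E/h (kJ/s): H 10.8, C 2.9, E 0.802. Include each in turn until the next type's E/h falls below the running intake rate.
Rate on top 1: 0.9394. C: 2.9 > 0.9394 → include.
Rate on top 2: 1.461. E: 0.802 < 1.461 → exclude; stop.
Optimal diet: H, C — 2 of 3 types.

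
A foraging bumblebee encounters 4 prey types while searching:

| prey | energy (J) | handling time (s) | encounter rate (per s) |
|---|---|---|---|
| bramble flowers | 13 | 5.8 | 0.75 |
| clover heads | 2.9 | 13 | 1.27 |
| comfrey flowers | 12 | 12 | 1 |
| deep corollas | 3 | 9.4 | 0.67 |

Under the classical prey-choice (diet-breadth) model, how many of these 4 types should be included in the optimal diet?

1

Profitabilities (E/h, J/s): bramble flowers 2.24, comfrey flowers 1, deep corollas 0.319, clover heads 0.223. Add prey in this order while the next type's profitability exceeds the intake rate on those already taken.
Rate on top 1: 1.822. comfrey flowers: 1 < 1.822 → exclude; stop.
Optimal diet: bramble flowers — 1 of 4 types.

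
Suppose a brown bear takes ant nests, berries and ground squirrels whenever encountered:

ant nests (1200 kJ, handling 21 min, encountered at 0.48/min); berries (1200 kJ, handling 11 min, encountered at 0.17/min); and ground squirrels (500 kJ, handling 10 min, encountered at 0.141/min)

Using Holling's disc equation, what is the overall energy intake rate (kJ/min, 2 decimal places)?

R = (0.48×1200 + 0.17×1200 + 0.141×500) / (1 + 0.48×21 + 0.17×11 + 0.141×10) = 850.5/14.36 = 59.23 kJ/min.

59.23 kJ/min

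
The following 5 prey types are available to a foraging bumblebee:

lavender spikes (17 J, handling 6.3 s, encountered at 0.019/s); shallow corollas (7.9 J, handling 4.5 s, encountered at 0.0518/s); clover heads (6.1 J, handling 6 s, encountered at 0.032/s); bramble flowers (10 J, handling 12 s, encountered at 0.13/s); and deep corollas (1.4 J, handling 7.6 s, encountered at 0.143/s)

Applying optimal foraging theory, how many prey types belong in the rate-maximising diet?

Rank by E/h (J/s): lavender spikes 2.7, shallow corollas 1.76, clover heads 1.02, bramble flowers 0.833, deep corollas 0.184. Include each in turn until the next type's E/h falls below the running intake rate.
Rate on top 1: 0.2885. shallow corollas: 1.76 > 0.2885 → include.
Rate on top 2: 0.5413. clover heads: 1.02 > 0.5413 → include.
Rate on top 3: 0.6003. bramble flowers: 0.833 > 0.6003 → include.
Rate on top 4: 0.7174. deep corollas: 0.184 < 0.7174 → exclude; stop.
Optimal diet: lavender spikes, shallow corollas, clover heads, bramble flowers — 4 of 5 types.

4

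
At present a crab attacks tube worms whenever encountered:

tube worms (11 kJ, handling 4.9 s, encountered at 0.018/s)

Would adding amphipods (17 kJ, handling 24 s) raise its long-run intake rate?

Yes

Intake rate on the current diet: R = (0.018×11) / (1 + 0.018×4.9) = 0.198/1.088 = 0.182 kJ/s.
Profitability of amphipods: 17/24 = 0.7083 kJ/s.
Since 0.7083 > R, including amphipods increases the long-run rate.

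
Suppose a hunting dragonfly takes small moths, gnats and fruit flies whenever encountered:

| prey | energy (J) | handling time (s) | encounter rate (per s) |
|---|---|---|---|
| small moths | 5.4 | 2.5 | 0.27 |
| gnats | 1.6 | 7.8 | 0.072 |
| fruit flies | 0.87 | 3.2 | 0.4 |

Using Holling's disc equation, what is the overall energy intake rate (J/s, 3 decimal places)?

0.546 J/s

R = (0.27×5.4 + 0.072×1.6 + 0.4×0.87) / (1 + 0.27×2.5 + 0.072×7.8 + 0.4×3.2) = 1.921/3.517 = 0.5463 J/s.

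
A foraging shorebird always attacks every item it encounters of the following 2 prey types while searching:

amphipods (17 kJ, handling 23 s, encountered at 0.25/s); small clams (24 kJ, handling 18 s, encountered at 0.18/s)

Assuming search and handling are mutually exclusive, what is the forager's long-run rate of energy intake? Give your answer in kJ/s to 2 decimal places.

Energy encountered per unit search time: 0.25×17 + 0.18×24 = 8.57 kJ/s.
Handling time per unit search time: 0.25×23 + 0.18×18 = 8.99.
Rate = 8.57/(1 + 8.99) = 0.8579 kJ/s.

0.86 kJ/s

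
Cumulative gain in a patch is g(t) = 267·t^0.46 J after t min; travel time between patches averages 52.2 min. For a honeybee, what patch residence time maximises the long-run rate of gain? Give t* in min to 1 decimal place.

Maximise g(t)/(T+t): set derivative to zero → g'(t)(T+t) = g(t).
g'(t) = 0.46·267·t^-0.54. Setting 0.46·267·t^-0.54 = 267·t^0.46/(52.2+t) gives 0.46(52.2+t) = t, so 0.54·t = 0.46×52.2.
t* = 0.46×52.2/0.54 = 44.47 min.

44.5 min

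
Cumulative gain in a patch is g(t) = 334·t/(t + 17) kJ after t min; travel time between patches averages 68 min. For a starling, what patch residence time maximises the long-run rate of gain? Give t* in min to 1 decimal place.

34.0 min

Maximise g(t)/(T+t): set derivative to zero → g'(t)(T+t) = g(t).
g'(t) = 334·17/(t + 17)². Setting 334·17/(t+17)² = 334t/[(t+17)(68+t)] gives 17(68+t) = t(t+17), so t² = 17×68 = 1156.
t* = √1156 = 34 min.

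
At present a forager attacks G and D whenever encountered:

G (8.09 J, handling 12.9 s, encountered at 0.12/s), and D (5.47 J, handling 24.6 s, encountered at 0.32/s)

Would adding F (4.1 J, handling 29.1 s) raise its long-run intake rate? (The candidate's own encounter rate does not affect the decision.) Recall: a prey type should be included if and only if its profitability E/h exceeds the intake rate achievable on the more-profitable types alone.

No

Current rate: (0.12×8.09 + 0.32×5.47)/(1 + 0.12×12.9 + 0.32×24.6) = 0.2612 J/s.
F: E/h = 4.1/29.1 = 0.1409 J/s.
0.1409 < 0.2612, so adding F would lower the average — exclude it.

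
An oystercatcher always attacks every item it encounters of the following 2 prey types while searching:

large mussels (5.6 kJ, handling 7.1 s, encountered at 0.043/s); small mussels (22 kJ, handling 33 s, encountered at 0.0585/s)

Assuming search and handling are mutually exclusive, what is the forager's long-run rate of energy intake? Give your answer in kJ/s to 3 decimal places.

0.472 kJ/s

R = Σλ_iE_i / (1 + Σλ_ih_i)
Numerator: 0.043×5.6 + 0.0585×22 = 1.528
Denominator: 1 + 0.043×7.1 + 0.0585×33 = 3.236
R = 1.528/3.236 = 0.4722 kJ/s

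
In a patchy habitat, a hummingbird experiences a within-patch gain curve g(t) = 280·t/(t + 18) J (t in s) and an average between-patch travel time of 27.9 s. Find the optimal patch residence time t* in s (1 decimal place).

By the marginal value theorem, leave when the instantaneous gain rate g'(t) equals the habitat-wide average g(t)/(T + t).
g'(t) = 280·18/(t + 18)². Setting 280·18/(t+18)² = 280t/[(t+18)(27.9+t)] gives 18(27.9+t) = t(t+18), so t² = 18×27.9 = 502.2.
t* = √502.2 = 22.41 s.

22.4 s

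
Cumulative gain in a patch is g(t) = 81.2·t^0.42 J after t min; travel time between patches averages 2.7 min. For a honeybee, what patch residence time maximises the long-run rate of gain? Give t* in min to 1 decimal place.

Optimal t* satisfies g'(t*) = g(t*)/(T + t*).
g'(t) = 0.42·81.2·t^-0.58. Setting 0.42·81.2·t^-0.58 = 81.2·t^0.42/(2.7+t) gives 0.42(2.7+t) = t, so 0.58·t = 0.42×2.7.
t* = 0.42×2.7/0.58 = 1.955 min.

2.0 min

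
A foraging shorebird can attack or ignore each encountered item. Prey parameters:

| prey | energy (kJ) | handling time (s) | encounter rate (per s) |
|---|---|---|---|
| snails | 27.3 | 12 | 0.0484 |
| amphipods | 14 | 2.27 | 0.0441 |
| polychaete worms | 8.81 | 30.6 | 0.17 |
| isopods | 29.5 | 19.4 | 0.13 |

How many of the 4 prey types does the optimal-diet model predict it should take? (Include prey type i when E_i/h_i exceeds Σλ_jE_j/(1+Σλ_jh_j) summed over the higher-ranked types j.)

E/h in descending order: amphipods 6.17, snails 2.27, isopods 1.52, polychaete worms 0.288 kJ/s. The optimal diet is the largest prefix of this list for which every included type satisfies E_i/h_i > R on the types above it.
Rate on top 1: 0.5612. snails: 2.27 > 0.5612 → include.
Rate on top 2: 1.153. isopods: 1.52 > 1.153 → include.
Rate on top 3: 1.374. polychaete worms: 0.288 < 1.374 → exclude; stop.
Optimal diet: amphipods, snails, isopods — 3 of 4 types.

3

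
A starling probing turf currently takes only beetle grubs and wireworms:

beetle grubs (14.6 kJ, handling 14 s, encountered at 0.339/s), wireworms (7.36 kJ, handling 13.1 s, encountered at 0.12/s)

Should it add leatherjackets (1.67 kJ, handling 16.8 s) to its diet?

No

On beetle grubs and wireworms alone, R = ΣλE/(1+Σλh) = 5.833/7.318 = 0.797 kJ/s.
leatherjackets: E/h = 1.67/16.8 = 0.0994 kJ/s.
Since 0.0994 < R, time spent handling leatherjackets is better spent searching.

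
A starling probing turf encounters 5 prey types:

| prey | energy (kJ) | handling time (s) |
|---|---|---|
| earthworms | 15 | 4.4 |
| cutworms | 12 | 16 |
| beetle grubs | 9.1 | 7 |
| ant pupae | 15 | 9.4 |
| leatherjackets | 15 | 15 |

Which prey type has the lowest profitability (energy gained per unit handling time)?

Profitability E/h (kJ/s): earthworms = 15/4.4 = 3.41, cutworms = 12/16 = 0.75, beetle grubs = 9.1/7 = 1.3, ant pupae = 15/9.4 = 1.6, leatherjackets = 15/15 = 1.
Ranked: earthworms > ant pupae > beetle grubs > leatherjackets > cutworms.

cutworms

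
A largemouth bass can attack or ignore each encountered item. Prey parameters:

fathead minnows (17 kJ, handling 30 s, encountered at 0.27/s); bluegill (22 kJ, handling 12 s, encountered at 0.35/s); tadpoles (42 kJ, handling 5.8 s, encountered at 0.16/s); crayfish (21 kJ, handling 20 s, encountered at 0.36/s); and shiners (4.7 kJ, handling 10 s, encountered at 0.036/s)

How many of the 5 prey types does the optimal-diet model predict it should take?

Profitabilities (E/h, kJ/s): tadpoles 7.24, bluegill 1.83, crayfish 1.05, fathead minnows 0.567, shiners 0.47. Add prey in this order while the next type's profitability exceeds the intake rate on those already taken.
Rate on top 1: 3.485. bluegill: 1.83 < 3.485 → exclude; stop.
Optimal diet: tadpoles — 1 of 5 types.

1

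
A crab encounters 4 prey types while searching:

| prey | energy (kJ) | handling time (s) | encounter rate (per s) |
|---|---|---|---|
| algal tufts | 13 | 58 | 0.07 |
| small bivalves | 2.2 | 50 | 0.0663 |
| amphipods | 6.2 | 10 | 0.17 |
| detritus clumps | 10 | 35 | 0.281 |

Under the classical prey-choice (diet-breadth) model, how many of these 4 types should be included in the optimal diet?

1

E/h in descending order: amphipods 0.62, detritus clumps 0.286, algal tufts 0.224, small bivalves 0.044 kJ/s. The optimal diet is the largest prefix of this list for which every included type satisfies E_i/h_i > R on the types above it.
Rate on top 1: 0.3904. detritus clumps: 0.286 < 0.3904 → exclude; stop.
Optimal diet: amphipods — 1 of 4 types.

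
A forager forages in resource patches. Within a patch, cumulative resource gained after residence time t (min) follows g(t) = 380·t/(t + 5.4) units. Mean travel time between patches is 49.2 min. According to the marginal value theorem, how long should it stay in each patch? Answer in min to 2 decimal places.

By the marginal value theorem, leave when the instantaneous gain rate g'(t) equals the habitat-wide average g(t)/(T + t).
g'(t) = 380·5.4/(t + 5.4)². Setting 380·5.4/(t+5.4)² = 380t/[(t+5.4)(49.2+t)] gives 5.4(49.2+t) = t(t+5.4), so t² = 5.4×49.2 = 265.7.
t* = √265.7 = 16.3 min.

16.30 min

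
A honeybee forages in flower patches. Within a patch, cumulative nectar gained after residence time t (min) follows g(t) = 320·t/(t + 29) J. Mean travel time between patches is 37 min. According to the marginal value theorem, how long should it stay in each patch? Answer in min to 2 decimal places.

32.76 min

By the marginal value theorem, leave when the instantaneous gain rate g'(t) equals the habitat-wide average g(t)/(T + t).
g'(t) = 320·29/(t + 29)². Setting 320·29/(t+29)² = 320t/[(t+29)(37+t)] gives 29(37+t) = t(t+29), so t² = 29×37 = 1073.
t* = √1073 = 32.76 min.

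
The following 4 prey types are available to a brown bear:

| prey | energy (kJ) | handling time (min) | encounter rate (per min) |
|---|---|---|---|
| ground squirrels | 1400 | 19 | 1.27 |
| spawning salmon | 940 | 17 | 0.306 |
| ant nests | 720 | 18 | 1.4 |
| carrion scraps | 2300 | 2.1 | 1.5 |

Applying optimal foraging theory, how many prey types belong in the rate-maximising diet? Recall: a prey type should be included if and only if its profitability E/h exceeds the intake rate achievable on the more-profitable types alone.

Rank by E/h (kJ/min): carrion scraps 1.1e+03, ground squirrels 73.7, spawning salmon 55.3, ant nests 40. Include each in turn until the next type's E/h falls below the running intake rate.
Rate on top 1: 831.3. ground squirrels: 73.7 < 831.3 → exclude; stop.
Optimal diet: carrion scraps — 1 of 4 types.

1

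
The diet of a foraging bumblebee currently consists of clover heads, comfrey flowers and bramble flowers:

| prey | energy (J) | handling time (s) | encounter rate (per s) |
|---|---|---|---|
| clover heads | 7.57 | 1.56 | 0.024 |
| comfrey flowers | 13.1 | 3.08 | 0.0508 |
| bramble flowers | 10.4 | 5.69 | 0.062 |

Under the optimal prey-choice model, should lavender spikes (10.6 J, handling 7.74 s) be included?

On clover heads, comfrey flowers and bramble flowers alone, R = ΣλE/(1+Σλh) = 1.492/1.547 = 0.9646 J/s.
Profitability of lavender spikes: 10.6/7.74 = 1.37 J/s.
1.37 > 0.9646, so adding lavender spikes raises the average — include it.

Yes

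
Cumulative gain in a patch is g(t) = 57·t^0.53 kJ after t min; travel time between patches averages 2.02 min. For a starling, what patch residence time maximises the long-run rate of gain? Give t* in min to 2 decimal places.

By the marginal value theorem, leave when the instantaneous gain rate g'(t) equals the habitat-wide average g(t)/(T + t).
g'(t) = 0.53·57·t^-0.47. Setting 0.53·57·t^-0.47 = 57·t^0.53/(2.02+t) gives 0.53(2.02+t) = t, so 0.47·t = 0.53×2.02.
t* = 0.53×2.02/0.47 = 2.278 min.

2.28 min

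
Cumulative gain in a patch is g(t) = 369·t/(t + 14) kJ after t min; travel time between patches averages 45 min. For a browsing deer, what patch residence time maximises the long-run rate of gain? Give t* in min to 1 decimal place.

25.1 min

Optimal t* satisfies g'(t*) = g(t*)/(T + t*).
g'(t) = 369·14/(t + 14)². Setting 369·14/(t+14)² = 369t/[(t+14)(45+t)] gives 14(45+t) = t(t+14), so t² = 14×45 = 630.
t* = √630 = 25.1 min.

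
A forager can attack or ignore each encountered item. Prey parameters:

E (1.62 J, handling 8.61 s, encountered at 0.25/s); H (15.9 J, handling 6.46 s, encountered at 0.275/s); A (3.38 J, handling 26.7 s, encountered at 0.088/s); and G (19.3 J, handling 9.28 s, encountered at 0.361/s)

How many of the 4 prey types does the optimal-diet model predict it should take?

2

Rank by E/h (J/s): H 2.46, G 2.08, E 0.188, A 0.127. Include each in turn until the next type's E/h falls below the running intake rate.
Rate on top 1: 1.575. G: 2.08 > 1.575 → include.
Rate on top 2: 1.851. E: 0.188 < 1.851 → exclude; stop.
Optimal diet: H, G — 2 of 4 types.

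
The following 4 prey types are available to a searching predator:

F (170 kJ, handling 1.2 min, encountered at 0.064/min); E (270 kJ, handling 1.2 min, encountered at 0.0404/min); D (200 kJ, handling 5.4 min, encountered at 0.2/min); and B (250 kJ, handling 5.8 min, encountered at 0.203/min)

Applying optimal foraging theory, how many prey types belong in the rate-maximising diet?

4

E/h in descending order: E 225, F 142, B 43.1, D 37 kJ/min. The optimal diet is the largest prefix of this list for which every included type satisfies E_i/h_i > R on the types above it.
Rate on top 1: 10.4. F: 142 > 10.4 → include.
Rate on top 2: 19.36. B: 43.1 > 19.36 → include.
Rate on top 3: 31.5. D: 37 > 31.5 → include.
Optimal diet: E, F, B, D — 4 of 4 types.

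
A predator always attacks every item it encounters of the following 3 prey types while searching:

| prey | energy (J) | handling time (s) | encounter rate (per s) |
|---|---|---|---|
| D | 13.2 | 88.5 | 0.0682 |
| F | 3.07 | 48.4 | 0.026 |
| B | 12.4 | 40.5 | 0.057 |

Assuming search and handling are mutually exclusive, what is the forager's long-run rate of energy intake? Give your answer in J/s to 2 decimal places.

0.16 J/s

R = Σλ_iE_i / (1 + Σλ_ih_i)
Numerator: 0.0682×13.2 + 0.026×3.07 + 0.057×12.4 = 1.687
Denominator: 1 + 0.0682×88.5 + 0.026×48.4 + 0.057×40.5 = 10.6
R = 1.687/10.6 = 0.1591 J/s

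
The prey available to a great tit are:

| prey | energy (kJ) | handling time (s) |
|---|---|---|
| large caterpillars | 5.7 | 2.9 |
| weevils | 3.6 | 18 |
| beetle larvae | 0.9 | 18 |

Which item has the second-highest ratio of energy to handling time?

weevils

In descending order of E/h:
large caterpillars: 5.7/2.9 = 1.97 kJ/s
weevils: 3.6/18 = 0.2 kJ/s
beetle larvae: 0.9/18 = 0.05 kJ/s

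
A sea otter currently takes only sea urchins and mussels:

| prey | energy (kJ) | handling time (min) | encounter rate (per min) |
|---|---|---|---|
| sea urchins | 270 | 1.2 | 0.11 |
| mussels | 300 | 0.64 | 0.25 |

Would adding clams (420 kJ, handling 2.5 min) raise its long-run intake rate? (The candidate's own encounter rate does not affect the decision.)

Yes

On sea urchins and mussels alone, R = ΣλE/(1+Σλh) = 104.7/1.292 = 81.04 kJ/min.
Profitability of clams: 420/2.5 = 168 kJ/min.
Since 168 > R, including clams increases the long-run rate.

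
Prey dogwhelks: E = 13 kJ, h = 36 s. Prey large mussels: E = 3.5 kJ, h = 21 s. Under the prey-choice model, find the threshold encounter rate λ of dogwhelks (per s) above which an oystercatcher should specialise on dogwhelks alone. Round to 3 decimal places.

The zero-one rule: include large mussels iff E₂/h₂ > λE₁/(1+λh₁). Equality gives the switch point.
λE₁h₂ = E₂ + λE₂h₁ ⇒ λ = E₂/(E₁h₂ − E₂h₁) = 3.5/(273 − 126) = 0.02381 per s.

0.024 per s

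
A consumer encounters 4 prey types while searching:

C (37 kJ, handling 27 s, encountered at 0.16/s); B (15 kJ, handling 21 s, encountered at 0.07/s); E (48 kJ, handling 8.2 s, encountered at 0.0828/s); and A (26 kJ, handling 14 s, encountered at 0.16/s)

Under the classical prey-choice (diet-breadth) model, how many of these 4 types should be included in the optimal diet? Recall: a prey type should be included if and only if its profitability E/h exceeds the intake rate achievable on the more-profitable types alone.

E/h in descending order: E 5.85, A 1.86, C 1.37, B 0.714 kJ/s. The optimal diet is the largest prefix of this list for which every included type satisfies E_i/h_i > R on the types above it.
Rate on top 1: 2.367. A: 1.86 < 2.367 → exclude; stop.
Optimal diet: E — 1 of 4 types.

1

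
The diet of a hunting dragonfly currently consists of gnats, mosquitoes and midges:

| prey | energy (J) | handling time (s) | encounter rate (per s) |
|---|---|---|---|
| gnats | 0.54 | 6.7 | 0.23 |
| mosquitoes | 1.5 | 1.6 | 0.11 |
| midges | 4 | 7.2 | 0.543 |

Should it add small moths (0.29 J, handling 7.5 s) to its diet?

On gnats, mosquitoes and midges alone, R = ΣλE/(1+Σλh) = 2.461/6.627 = 0.3714 J/s.
small moths: E/h = 0.29/7.5 = 0.03867 J/s.
Since 0.03867 < R, time spent handling small moths is better spent searching.

No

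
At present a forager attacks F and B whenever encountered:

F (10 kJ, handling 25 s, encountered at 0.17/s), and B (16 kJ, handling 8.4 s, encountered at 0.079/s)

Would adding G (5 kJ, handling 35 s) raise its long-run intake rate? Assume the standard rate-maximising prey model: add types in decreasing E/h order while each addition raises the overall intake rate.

No

On F and B alone, R = ΣλE/(1+Σλh) = 2.964/5.914 = 0.5012 kJ/s.
G: E/h = 5/35 = 0.1429 kJ/s.
0.1429 < 0.5012, so adding G would lower the average — exclude it.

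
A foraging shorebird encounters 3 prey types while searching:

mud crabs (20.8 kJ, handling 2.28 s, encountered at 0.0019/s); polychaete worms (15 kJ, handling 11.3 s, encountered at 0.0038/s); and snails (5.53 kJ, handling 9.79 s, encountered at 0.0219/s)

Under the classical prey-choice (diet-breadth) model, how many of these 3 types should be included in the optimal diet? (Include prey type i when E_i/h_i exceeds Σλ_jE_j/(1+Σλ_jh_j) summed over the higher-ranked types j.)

3

Rank by E/h (kJ/s): mud crabs 9.12, polychaete worms 1.33, snails 0.565. Include each in turn until the next type's E/h falls below the running intake rate.
Rate on top 1: 0.03935. polychaete worms: 1.33 > 0.03935 → include.
Rate on top 2: 0.09216. snails: 0.565 > 0.09216 → include.
Optimal diet: mud crabs, polychaete worms, snails — 3 of 3 types.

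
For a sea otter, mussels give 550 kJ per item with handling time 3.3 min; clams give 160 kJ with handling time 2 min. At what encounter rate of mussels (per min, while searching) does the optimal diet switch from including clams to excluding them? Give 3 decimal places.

0.280 per min

Drop clams once their profitability E₂/h₂ falls below the rate achievable on mussels alone: E₂/h₂ = λE₁/(1 + λh₁).
Solve for λ: λE₁h₂ = E₂(1 + λh₁) → λ(E₁h₂ − E₂h₁) = E₂ → λ = E₂/(E₁h₂ − E₂h₁).
λ = 160/(550×2 − 160×3.3) = 160/572 = 0.2797 per min.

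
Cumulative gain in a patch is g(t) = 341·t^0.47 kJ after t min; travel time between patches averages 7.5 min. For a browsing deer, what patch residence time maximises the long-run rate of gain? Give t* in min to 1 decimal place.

Maximise g(t)/(T+t): set derivative to zero → g'(t)(T+t) = g(t).
g'(t) = 0.47·341·t^-0.53. Setting 0.47·341·t^-0.53 = 341·t^0.47/(7.5+t) gives 0.47(7.5+t) = t, so 0.53·t = 0.47×7.5.
t* = 0.47×7.5/0.53 = 6.651 min.

6.7 min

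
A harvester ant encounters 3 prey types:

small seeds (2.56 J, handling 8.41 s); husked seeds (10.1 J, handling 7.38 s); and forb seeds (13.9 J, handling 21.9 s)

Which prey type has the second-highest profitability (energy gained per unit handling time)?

In descending order of E/h:
husked seeds: 10.1/7.38 = 1.37 J/s
forb seeds: 13.9/21.9 = 0.635 J/s
small seeds: 2.56/8.41 = 0.304 J/s

forb seeds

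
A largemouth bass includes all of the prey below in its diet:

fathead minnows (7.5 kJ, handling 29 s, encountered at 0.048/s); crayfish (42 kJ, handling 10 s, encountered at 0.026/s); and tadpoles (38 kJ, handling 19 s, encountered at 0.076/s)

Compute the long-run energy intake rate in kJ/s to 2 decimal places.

Energy encountered per unit search time: 0.048×7.5 + 0.026×42 + 0.076×38 = 4.34 kJ/s.
Handling time per unit search time: 0.048×29 + 0.026×10 + 0.076×19 = 3.096.
Rate = 4.34/(1 + 3.096) = 1.06 kJ/s.

1.06 kJ/s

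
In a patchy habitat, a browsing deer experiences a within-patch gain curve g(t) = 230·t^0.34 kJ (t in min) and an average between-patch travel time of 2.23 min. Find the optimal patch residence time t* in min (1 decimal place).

By the marginal value theorem, leave when the instantaneous gain rate g'(t) equals the habitat-wide average g(t)/(T + t).
g'(t) = 0.34·230·t^-0.66. Setting 0.34·230·t^-0.66 = 230·t^0.34/(2.23+t) gives 0.34(2.23+t) = t, so 0.66·t = 0.34×2.23.
t* = 0.34×2.23/0.66 = 1.149 min.

1.1 min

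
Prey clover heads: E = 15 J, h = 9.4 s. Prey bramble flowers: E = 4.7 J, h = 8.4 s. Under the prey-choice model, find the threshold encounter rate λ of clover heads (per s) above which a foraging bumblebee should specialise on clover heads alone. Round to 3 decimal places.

0.057 per s

Drop bramble flowers once their profitability E₂/h₂ falls below the rate achievable on clover heads alone: E₂/h₂ = λE₁/(1 + λh₁).
Solve for λ: λE₁h₂ = E₂(1 + λh₁) → λ(E₁h₂ − E₂h₁) = E₂ → λ = E₂/(E₁h₂ − E₂h₁).
λ = 4.7/(15×8.4 − 4.7×9.4) = 4.7/81.82 = 0.05744 per s.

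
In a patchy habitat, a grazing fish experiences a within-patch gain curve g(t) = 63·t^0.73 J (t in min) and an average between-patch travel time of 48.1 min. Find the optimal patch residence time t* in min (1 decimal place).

130.0 min

Maximise g(t)/(T+t): set derivative to zero → g'(t)(T+t) = g(t).
g'(t) = 0.73·63·t^-0.27. Setting 0.73·63·t^-0.27 = 63·t^0.73/(48.1+t) gives 0.73(48.1+t) = t, so 0.27·t = 0.73×48.1.
t* = 0.73×48.1/0.27 = 130 min.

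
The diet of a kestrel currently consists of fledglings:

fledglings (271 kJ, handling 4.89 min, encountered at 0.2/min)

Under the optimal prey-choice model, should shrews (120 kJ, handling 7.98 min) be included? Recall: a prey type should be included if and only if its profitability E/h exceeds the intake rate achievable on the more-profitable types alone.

Current rate: (0.2×271)/(1 + 0.2×4.89) = 27.4 kJ/min.
Profitability of shrews: 120/7.98 = 15.04 kJ/min.
Since 15.04 < R, time spent handling shrews is better spent searching.

No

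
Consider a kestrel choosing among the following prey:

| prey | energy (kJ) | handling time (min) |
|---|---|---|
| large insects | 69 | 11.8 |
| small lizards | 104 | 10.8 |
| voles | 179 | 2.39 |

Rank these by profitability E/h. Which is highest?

voles

In descending order of E/h:
voles: 179/2.39 = 74.9 kJ/min
small lizards: 104/10.8 = 9.63 kJ/min
large insects: 69/11.8 = 5.85 kJ/min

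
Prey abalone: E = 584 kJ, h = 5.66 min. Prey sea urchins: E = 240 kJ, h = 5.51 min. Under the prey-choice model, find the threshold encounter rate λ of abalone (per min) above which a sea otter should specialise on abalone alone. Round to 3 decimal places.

0.129 per min

Drop sea urchins once their profitability E₂/h₂ falls below the rate achievable on abalone alone: E₂/h₂ = λE₁/(1 + λh₁).
Solve for λ: λE₁h₂ = E₂(1 + λh₁) → λ(E₁h₂ − E₂h₁) = E₂ → λ = E₂/(E₁h₂ − E₂h₁).
λ = 240/(584×5.51 − 240×5.66) = 240/1859 = 0.1291 per min.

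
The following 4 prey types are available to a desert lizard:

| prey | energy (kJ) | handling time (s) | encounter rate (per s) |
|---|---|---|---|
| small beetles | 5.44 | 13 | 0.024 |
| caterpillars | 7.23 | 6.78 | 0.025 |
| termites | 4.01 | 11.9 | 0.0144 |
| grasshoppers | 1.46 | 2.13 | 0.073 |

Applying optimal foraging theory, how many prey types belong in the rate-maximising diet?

4

E/h in descending order: caterpillars 1.07, grasshoppers 0.685, small beetles 0.418, termites 0.337 kJ/s. The optimal diet is the largest prefix of this list for which every included type satisfies E_i/h_i > R on the types above it.
Rate on top 1: 0.1546. grasshoppers: 0.685 > 0.1546 → include.
Rate on top 2: 0.2169. small beetles: 0.418 > 0.2169 → include.
Rate on top 3: 0.2553. termites: 0.337 > 0.2553 → include.
Optimal diet: caterpillars, grasshoppers, small beetles, termites — 4 of 4 types.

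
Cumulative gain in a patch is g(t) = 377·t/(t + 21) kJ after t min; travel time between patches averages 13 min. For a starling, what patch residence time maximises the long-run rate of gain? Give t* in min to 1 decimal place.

16.5 min

By the marginal value theorem, leave when the instantaneous gain rate g'(t) equals the habitat-wide average g(t)/(T + t).
g'(t) = 377·21/(t + 21)². Setting 377·21/(t+21)² = 377t/[(t+21)(13+t)] gives 21(13+t) = t(t+21), so t² = 21×13 = 273.
t* = √273 = 16.52 min.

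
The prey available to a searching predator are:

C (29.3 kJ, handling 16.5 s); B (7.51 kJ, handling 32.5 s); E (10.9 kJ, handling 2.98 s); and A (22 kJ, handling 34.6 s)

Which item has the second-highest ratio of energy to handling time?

In descending order of E/h:
E: 10.9/2.98 = 3.66 kJ/s
C: 29.3/16.5 = 1.78 kJ/s
A: 22/34.6 = 0.636 kJ/s
B: 7.51/32.5 = 0.231 kJ/s

C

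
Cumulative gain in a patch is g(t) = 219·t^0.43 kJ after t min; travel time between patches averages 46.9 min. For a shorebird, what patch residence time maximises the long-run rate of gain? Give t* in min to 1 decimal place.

35.4 min

Optimal t* satisfies g'(t*) = g(t*)/(T + t*).
g'(t) = 0.43·219·t^-0.57. Setting 0.43·219·t^-0.57 = 219·t^0.43/(46.9+t) gives 0.43(46.9+t) = t, so 0.57·t = 0.43×46.9.
t* = 0.43×46.9/0.57 = 35.38 min.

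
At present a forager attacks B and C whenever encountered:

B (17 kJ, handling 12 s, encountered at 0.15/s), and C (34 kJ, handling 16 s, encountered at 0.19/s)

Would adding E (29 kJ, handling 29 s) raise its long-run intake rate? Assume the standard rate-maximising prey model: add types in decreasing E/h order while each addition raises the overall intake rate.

On B and C alone, R = ΣλE/(1+Σλh) = 9.01/5.84 = 1.543 kJ/s.
Profitability of E: 29/29 = 1 kJ/s.
1 < 1.543, so adding E would lower the average — exclude it.

No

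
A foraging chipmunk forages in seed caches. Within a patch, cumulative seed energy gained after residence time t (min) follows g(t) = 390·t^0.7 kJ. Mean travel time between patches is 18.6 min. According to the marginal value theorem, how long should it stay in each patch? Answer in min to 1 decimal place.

43.4 min

By the marginal value theorem, leave when the instantaneous gain rate g'(t) equals the habitat-wide average g(t)/(T + t).
g'(t) = 0.7·390·t^-0.3. Setting 0.7·390·t^-0.3 = 390·t^0.7/(18.6+t) gives 0.7(18.6+t) = t, so 0.30·t = 0.7×18.6.
t* = 0.7×18.6/0.30 = 43.4 min.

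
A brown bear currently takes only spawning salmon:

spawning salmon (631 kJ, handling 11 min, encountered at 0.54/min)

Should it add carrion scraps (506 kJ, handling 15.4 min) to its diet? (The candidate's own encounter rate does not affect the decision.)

Current rate: (0.54×631)/(1 + 0.54×11) = 49.1 kJ/min.
carrion scraps: E/h = 506/15.4 = 32.86 kJ/min.
Since 32.86 < R, time spent handling carrion scraps is better spent searching.

No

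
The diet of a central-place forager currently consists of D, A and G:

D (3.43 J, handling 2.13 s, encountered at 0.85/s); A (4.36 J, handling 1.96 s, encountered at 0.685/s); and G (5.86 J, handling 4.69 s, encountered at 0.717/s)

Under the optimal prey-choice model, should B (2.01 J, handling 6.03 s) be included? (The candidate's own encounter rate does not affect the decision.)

On D, A and G alone, R = ΣλE/(1+Σλh) = 10.1/7.516 = 1.344 J/s.
B: E/h = 2.01/6.03 = 0.3333 J/s.
0.3333 < 1.344, so adding B would lower the average — exclude it.

No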